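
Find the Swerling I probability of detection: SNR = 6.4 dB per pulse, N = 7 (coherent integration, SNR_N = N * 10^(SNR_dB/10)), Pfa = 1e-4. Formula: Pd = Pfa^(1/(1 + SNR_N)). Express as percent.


SNR_lin = 10^(6.4/10) = 4.36516
SNR_N = 7 * 4.36516 = 30.55612
1/(1 + SNR_N) = 1/31.55612 = 0.0316896
Pd = (1e-4)^0.0316896 = 0.74686
Pd = 74.7%

74.7%


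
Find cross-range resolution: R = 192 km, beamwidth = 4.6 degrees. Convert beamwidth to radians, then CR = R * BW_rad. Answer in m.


BW_rad = 0.080285146
CR = 192000 * 0.080285146 = 15414.7 m

15414.7 m


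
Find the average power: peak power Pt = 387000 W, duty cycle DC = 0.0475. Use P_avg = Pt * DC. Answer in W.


P_avg = 387000 * 0.0475 = 18382.5 W

18382.5 W


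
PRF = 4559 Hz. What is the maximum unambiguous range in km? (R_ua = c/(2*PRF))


R_ua = 3e8 / (2 * 4559) = 32902.0 m = 32.9 km

32.9 km


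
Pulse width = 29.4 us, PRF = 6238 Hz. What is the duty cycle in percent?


DC = 29.4e-6 * 6238 * 100 = 18.34%

18.34%


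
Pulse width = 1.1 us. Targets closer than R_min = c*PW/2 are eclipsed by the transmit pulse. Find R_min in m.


R_min = 3e8 * 1.1e-6 / 2 = 165.0 m

165.0 m


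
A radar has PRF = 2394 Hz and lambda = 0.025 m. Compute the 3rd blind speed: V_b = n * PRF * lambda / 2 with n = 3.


V_blind = 3 * 2394 * 0.025 / 2 = 89.8 m/s

89.8 m/s


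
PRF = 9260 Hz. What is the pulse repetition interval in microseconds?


PRI = 1/9260 = 0.0001079914 s = 108.0 us

108.0 us


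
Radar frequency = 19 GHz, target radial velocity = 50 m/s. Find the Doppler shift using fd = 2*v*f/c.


fd = 2 * 50 * 19000000000.0 / 3e8 = 6333.3 Hz

6333.3 Hz


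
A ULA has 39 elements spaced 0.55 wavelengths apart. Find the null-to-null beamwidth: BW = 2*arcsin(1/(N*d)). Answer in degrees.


1/(N*d) = 1/(39*0.55) = 0.04662
BW = 2*arcsin(0.04662) = 5.3 degrees

5.3 degrees


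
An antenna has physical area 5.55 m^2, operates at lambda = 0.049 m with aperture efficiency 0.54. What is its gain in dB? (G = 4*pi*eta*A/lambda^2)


G_linear = 4*pi*0.54*5.55/0.049^2 = 15685.72
G_dB = 10*log10(15685.72) = 42.0 dB

42.0 dB


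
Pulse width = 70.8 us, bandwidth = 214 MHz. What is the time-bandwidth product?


TBP = 70.8 * 214 = 15151.2

15151.2


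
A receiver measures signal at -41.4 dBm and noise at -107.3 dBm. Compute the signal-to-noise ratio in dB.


SNR = -41.4 - (-107.3) = 65.9 dB

65.9 dB


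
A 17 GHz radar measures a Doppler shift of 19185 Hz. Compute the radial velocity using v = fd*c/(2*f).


v = 19185 * 3e8 / (2 * 17000000000.0) = 169.3 m/s

169.3 m/s


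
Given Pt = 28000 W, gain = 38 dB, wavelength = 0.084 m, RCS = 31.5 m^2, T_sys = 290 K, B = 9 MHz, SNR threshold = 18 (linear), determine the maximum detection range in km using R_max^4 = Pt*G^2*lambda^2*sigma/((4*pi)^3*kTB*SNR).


G_lin = 10^(38/10) = 6309.573445
R^4 = 28000 * 6309.573445^2 * 0.084^2 * 31.5 / ((4*pi)^3 * 1.38e-23 * 290 * 9000000.0 * 18)
R^4 = 1.92577e20 m^4
R_max = (1.92577e20)^(1/4) = 117801.6 m = 117.8 km

117.8 km


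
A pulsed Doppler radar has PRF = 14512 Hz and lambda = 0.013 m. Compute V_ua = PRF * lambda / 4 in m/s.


V_ua = 14512 * 0.013 / 4 = 47.2 m/s

47.2 m/s


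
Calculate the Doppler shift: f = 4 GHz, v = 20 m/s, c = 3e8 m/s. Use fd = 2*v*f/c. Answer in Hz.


fd = 2 * 20 * 4000000000.0 / 3e8 = 533.3 Hz

533.3 Hz


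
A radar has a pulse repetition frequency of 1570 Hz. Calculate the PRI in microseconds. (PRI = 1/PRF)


PRI = 1/1570 = 0.0006369427 s = 636.9 us

636.9 us


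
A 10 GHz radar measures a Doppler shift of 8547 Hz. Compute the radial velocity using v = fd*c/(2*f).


v = 8547 * 3e8 / (2 * 10000000000.0) = 128.2 m/s

128.2 m/s


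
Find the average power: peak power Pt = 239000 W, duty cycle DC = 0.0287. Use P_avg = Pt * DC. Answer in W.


P_avg = 239000 * 0.0287 = 6859.3 W

6859.3 W


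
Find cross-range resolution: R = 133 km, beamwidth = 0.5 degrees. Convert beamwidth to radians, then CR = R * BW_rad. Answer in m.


BW_rad = 0.008726646
CR = 133000 * 0.008726646 = 1160.6 m

1160.6 m


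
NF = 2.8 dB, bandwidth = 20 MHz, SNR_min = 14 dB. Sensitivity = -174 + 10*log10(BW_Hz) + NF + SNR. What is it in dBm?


10*log10(20000000.0) = 73.01
S = -174 + 73.01 + 2.8 + 14 = -84.2 dBm

-84.2 dBm


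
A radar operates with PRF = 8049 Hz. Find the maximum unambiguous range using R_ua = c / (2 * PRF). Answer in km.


R_ua = 3e8 / (2 * 8049) = 18635.9 m = 18.6 km

18.6 km


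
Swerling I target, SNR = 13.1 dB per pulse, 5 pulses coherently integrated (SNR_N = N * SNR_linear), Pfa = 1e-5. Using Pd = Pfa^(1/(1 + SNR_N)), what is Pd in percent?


SNR_lin = 10^(13.1/10) = 20.41738
SNR_N = 5 * 20.41738 = 102.0869
1/(1 + SNR_N) = 1/103.0869 = 0.0097006
Pd = (1e-5)^0.0097006 = 0.89433
Pd = 89.4%

89.4%


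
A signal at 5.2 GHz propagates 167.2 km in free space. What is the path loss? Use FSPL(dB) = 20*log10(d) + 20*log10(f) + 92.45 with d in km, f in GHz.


20*log10(167.2) = 44.46
20*log10(5.2) = 14.32
FSPL = 151.2 dB

151.2 dB


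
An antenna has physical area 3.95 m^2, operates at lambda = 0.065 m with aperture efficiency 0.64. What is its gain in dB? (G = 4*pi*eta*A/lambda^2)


G_linear = 4*pi*0.64*3.95/0.065^2 = 7519.0
G_dB = 10*log10(7519.0) = 38.8 dB

38.8 dB


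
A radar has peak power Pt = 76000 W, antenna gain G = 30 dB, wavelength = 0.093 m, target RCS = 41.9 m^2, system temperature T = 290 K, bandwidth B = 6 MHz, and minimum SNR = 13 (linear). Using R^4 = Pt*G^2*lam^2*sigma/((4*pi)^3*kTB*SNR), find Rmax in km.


G_lin = 10^(30/10) = 1000.0
R^4 = 76000 * 1000.0^2 * 0.093^2 * 41.9 / ((4*pi)^3 * 1.38e-23 * 290 * 6000000.0 * 13)
R^4 = 4.44623e19 m^4
R_max = (4.44623e19)^(1/4) = 81657.9 m = 81.7 km

81.7 km


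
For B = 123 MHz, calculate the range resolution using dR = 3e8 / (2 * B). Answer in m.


dR = 3e8 / (2 * 123000000.0) = 1.22 m

1.22 m


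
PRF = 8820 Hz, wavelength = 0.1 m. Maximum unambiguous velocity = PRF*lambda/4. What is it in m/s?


V_ua = 8820 * 0.1 / 4 = 220.5 m/s

220.5 m/s


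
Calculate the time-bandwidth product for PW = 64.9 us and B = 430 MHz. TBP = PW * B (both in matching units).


TBP = 64.9 * 430 = 27907.0

27907.0


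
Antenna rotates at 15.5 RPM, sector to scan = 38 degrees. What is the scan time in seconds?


t = 38 / (15.5 * 360) * 60 = 0.41 s

0.41 s


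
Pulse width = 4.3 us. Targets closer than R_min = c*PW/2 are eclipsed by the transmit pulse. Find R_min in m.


R_min = 3e8 * 4.3e-6 / 2 = 645.0 m

645.0 m


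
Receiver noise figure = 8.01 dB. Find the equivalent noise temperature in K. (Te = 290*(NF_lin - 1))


NF_lin = 10^(8.01/10) = 6.324119
Te = 290 * (6.324119 - 1) = 1544.0 K

1544.0 K


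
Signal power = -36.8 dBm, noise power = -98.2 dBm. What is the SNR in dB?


SNR = -36.8 - (-98.2) = 61.4 dB

61.4 dB


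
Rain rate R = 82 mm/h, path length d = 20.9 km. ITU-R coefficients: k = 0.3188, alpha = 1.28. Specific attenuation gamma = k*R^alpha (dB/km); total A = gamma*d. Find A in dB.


gamma = 0.3188 * 82^1.28 = 89.784226 dB/km
A = 89.784226 * 20.9 = 1876.49 dB

1876.49 dB


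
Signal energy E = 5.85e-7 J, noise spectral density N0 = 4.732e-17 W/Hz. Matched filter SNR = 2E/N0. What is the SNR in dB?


SNR_lin = 2 * 5.85e-7 / 4.732e-17 = 2.473e10
SNR_dB = 10*log10(2.473e10) = 103.9 dB

103.9 dB


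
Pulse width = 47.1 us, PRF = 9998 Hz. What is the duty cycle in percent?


DC = 47.1e-6 * 9998 * 100 = 47.09%

47.09%


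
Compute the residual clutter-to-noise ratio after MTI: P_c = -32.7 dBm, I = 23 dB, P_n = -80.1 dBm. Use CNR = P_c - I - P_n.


CNR = -32.7 - 23 - (-80.1) = 24.4 dB

24.4 dB


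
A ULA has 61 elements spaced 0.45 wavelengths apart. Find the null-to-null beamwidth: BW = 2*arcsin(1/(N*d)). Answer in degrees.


1/(N*d) = 1/(61*0.45) = 0.03643
BW = 2*arcsin(0.03643) = 4.2 degrees

4.2 degrees


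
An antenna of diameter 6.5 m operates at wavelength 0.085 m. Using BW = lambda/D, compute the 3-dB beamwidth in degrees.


BW_rad = 0.085 / 6.5 = 0.013077
BW_deg = 0.75 degrees

0.75 degrees


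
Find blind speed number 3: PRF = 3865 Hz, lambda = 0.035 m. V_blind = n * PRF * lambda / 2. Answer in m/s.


V_blind = 3 * 3865 * 0.035 / 2 = 202.9 m/s

202.9 m/s


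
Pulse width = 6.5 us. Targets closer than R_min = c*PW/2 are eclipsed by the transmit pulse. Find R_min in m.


R_min = 3e8 * 6.5e-6 / 2 = 975.0 m

975.0 m


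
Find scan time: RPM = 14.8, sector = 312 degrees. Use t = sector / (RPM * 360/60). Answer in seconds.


t = 312 / (14.8 * 360) * 60 = 3.51 s

3.51 s


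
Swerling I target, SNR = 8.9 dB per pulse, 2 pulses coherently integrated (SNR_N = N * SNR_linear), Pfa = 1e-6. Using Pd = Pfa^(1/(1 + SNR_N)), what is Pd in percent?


SNR_lin = 10^(8.9/10) = 7.76247
SNR_N = 2 * 7.76247 = 15.52494
1/(1 + SNR_N) = 1/16.52494 = 0.0605146
Pd = (1e-6)^0.0605146 = 0.43342
Pd = 43.3%

43.3%


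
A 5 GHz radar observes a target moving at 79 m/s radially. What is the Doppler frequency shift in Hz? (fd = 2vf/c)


fd = 2 * 79 * 5000000000.0 / 3e8 = 2633.3 Hz

2633.3 Hz


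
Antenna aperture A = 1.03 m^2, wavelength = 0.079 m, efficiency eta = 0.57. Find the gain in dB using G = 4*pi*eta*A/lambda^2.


G_linear = 4*pi*0.57*1.03/0.079^2 = 1182.14
G_dB = 10*log10(1182.14) = 30.7 dB

30.7 dB


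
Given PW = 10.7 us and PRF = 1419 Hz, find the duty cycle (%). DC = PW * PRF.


DC = 10.7e-6 * 1419 * 100 = 1.52%

1.52%


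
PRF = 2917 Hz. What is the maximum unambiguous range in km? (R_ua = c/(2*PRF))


R_ua = 3e8 / (2 * 2917) = 51422.7 m = 51.4 km

51.4 km


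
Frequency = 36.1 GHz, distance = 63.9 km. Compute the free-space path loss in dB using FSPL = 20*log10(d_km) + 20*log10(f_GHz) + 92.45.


20*log10(63.9) = 36.11
20*log10(36.1) = 31.15
FSPL = 159.7 dB

159.7 dB


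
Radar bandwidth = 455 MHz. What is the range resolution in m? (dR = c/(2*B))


dR = 3e8 / (2 * 455000000.0) = 0.33 m

0.33 m


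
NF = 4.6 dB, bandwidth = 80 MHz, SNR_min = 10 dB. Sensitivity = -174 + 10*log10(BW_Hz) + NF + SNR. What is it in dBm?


10*log10(80000000.0) = 79.03
S = -174 + 79.03 + 4.6 + 10 = -80.4 dBm

-80.4 dBm


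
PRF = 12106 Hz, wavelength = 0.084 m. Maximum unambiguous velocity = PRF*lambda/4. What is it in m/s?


V_ua = 12106 * 0.084 / 4 = 254.2 m/s

254.2 m/s


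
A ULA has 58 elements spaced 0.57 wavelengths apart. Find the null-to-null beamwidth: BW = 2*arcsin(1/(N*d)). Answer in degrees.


1/(N*d) = 1/(58*0.57) = 0.030248
BW = 2*arcsin(0.030248) = 3.5 degrees

3.5 degrees


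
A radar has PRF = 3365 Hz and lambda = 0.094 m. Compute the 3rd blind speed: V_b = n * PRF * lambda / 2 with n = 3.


V_blind = 3 * 3365 * 0.094 / 2 = 474.5 m/s

474.5 m/s


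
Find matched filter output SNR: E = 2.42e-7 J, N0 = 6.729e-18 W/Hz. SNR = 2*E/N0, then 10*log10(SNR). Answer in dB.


SNR_lin = 2 * 2.42e-7 / 6.729e-18 = 7.193e10
SNR_dB = 10*log10(7.193e10) = 108.6 dB

108.6 dB


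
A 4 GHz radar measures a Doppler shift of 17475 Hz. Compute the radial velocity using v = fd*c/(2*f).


v = 17475 * 3e8 / (2 * 4000000000.0) = 655.3 m/s

655.3 m/s


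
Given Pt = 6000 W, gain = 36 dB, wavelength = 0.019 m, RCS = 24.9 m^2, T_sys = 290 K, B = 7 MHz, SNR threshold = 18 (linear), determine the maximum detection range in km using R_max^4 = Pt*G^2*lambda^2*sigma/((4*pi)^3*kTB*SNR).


G_lin = 10^(36/10) = 3981.071706
R^4 = 6000 * 3981.071706^2 * 0.019^2 * 24.9 / ((4*pi)^3 * 1.38e-23 * 290 * 7000000.0 * 18)
R^4 = 8.54241e17 m^4
R_max = (8.54241e17)^(1/4) = 30401.5 m = 30.4 km

30.4 km


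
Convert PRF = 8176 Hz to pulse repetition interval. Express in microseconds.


PRI = 1/8176 = 0.0001223092 s = 122.3 us

122.3 us


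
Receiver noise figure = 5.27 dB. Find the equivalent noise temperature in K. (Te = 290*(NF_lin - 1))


NF_lin = 10^(5.27/10) = 3.365116
Te = 290 * (3.365116 - 1) = 685.9 K

685.9 K


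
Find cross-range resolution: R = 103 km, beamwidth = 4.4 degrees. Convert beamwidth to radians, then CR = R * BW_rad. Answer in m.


BW_rad = 0.076794487
CR = 103000 * 0.076794487 = 7909.8 m

7909.8 m


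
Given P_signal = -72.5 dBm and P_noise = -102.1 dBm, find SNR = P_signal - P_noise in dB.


SNR = -72.5 - (-102.1) = 29.6 dB

29.6 dB


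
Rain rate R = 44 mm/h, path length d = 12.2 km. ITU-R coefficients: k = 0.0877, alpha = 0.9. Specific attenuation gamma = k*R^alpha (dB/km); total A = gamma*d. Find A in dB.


gamma = 0.0877 * 44^0.9 = 2.64306 dB/km
A = 2.64306 * 12.2 = 32.25 dB

32.25 dB


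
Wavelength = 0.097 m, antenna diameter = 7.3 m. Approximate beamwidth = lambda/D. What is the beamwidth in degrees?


BW_rad = 0.097 / 7.3 = 0.013288
BW_deg = 0.76 degrees

0.76 degrees


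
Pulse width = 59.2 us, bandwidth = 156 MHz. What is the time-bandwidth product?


TBP = 59.2 * 156 = 9235.2

9235.2


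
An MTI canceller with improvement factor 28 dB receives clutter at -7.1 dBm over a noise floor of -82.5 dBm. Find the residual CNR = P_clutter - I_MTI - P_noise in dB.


CNR = -7.1 - 28 - (-82.5) = 47.4 dB

47.4 dB


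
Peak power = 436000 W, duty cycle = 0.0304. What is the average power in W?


P_avg = 436000 * 0.0304 = 13254.4 W

13254.4 W


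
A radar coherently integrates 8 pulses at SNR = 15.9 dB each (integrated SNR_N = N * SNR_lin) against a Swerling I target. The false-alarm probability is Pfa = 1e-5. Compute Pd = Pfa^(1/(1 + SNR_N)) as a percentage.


SNR_lin = 10^(15.9/10) = 38.90451
SNR_N = 8 * 38.90451 = 311.23608
1/(1 + SNR_N) = 1/312.23608 = 0.0032027
Pd = (1e-5)^0.0032027 = 0.9638
Pd = 96.4%

96.4%


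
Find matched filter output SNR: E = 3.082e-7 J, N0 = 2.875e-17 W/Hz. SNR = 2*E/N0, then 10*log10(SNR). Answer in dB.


SNR_lin = 2 * 3.082e-7 / 2.875e-17 = 2.144e10
SNR_dB = 10*log10(2.144e10) = 103.3 dB

103.3 dB


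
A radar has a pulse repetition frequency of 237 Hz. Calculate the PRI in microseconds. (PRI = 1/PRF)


PRI = 1/237 = 0.0042194093 s = 4219.4 us

4219.4 us


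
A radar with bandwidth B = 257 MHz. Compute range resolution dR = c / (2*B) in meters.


dR = 3e8 / (2 * 257000000.0) = 0.58 m

0.58 m


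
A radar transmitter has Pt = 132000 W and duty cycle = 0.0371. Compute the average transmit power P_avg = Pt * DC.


P_avg = 132000 * 0.0371 = 4897.2 W

4897.2 W


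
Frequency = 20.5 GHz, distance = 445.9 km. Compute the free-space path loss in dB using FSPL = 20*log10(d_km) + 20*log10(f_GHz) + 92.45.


20*log10(445.9) = 52.98
20*log10(20.5) = 26.24
FSPL = 171.7 dB

171.7 dB


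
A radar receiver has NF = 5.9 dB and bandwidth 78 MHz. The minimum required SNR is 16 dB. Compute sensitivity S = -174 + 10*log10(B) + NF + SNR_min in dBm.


10*log10(78000000.0) = 78.92
S = -174 + 78.92 + 5.9 + 16 = -73.2 dBm

-73.2 dBm


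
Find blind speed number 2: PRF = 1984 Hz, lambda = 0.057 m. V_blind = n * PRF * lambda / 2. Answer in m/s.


V_blind = 2 * 1984 * 0.057 / 2 = 113.1 m/s

113.1 m/s


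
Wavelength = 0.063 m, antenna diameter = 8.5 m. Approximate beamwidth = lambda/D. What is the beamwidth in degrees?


BW_rad = 0.063 / 8.5 = 0.007412
BW_deg = 0.42 degrees

0.42 degrees


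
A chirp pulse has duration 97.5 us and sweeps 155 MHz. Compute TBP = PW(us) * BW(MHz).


TBP = 97.5 * 155 = 15112.5

15112.5


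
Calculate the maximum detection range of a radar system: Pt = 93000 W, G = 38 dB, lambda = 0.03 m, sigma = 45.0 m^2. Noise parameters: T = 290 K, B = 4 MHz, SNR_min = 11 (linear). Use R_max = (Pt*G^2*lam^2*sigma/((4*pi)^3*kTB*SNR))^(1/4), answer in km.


G_lin = 10^(38/10) = 6309.573445
R^4 = 93000 * 6309.573445^2 * 0.03^2 * 45.0 / ((4*pi)^3 * 1.38e-23 * 290 * 4000000.0 * 11)
R^4 = 4.2912e20 m^4
R_max = (4.2912e20)^(1/4) = 143927.8 m = 143.9 km

143.9 km


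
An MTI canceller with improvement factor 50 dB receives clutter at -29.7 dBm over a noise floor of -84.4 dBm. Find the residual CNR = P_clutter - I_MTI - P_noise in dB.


CNR = -29.7 - 50 - (-84.4) = 4.7 dB

4.7 dB


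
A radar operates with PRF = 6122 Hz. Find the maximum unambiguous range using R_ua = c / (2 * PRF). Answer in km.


R_ua = 3e8 / (2 * 6122) = 24501.8 m = 24.5 km

24.5 km


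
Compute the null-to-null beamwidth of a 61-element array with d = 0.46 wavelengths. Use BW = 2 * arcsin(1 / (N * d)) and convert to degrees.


1/(N*d) = 1/(61*0.46) = 0.035638
BW = 2*arcsin(0.035638) = 4.1 degrees

4.1 degrees


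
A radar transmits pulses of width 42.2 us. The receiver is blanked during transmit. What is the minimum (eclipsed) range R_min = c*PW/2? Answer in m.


R_min = 3e8 * 42.2e-6 / 2 = 6330.0 m

6330.0 m


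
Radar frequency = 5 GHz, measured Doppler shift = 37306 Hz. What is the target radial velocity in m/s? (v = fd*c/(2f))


v = 37306 * 3e8 / (2 * 5000000000.0) = 1119.2 m/s

1119.2 m/s


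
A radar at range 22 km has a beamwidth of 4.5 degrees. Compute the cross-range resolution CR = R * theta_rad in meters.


BW_rad = 0.078539816
CR = 22000 * 0.078539816 = 1727.9 m

1727.9 m


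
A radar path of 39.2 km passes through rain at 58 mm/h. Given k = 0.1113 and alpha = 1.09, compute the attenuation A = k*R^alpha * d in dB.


gamma = 0.1113 * 58^1.09 = 9.303185 dB/km
A = 9.303185 * 39.2 = 364.68 dB

364.68 dB


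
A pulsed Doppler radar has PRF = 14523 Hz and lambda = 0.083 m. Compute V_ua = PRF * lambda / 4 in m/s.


V_ua = 14523 * 0.083 / 4 = 301.4 m/s

301.4 m/s


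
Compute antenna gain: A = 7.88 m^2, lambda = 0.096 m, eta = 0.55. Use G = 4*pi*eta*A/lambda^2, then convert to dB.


G_linear = 4*pi*0.55*7.88/0.096^2 = 5909.58
G_dB = 10*log10(5909.58) = 37.7 dB

37.7 dB


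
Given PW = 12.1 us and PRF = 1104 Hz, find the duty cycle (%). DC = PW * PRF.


DC = 12.1e-6 * 1104 * 100 = 1.34%

1.34%


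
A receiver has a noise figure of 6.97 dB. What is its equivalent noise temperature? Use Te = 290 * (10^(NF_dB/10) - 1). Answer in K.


NF_lin = 10^(6.97/10) = 4.977371
Te = 290 * (4.977371 - 1) = 1153.4 K

1153.4 K


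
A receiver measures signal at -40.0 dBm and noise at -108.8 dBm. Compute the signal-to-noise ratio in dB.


SNR = -40.0 - (-108.8) = 68.8 dB

68.8 dB


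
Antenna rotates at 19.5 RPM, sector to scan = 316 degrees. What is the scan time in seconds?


t = 316 / (19.5 * 360) * 60 = 2.7 s

2.7 s


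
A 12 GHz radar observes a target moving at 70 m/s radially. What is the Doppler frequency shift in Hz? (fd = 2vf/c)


fd = 2 * 70 * 12000000000.0 / 3e8 = 5600.0 Hz

5600.0 Hz


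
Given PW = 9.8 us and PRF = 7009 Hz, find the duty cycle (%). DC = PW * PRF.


DC = 9.8e-6 * 7009 * 100 = 6.87%

6.87%


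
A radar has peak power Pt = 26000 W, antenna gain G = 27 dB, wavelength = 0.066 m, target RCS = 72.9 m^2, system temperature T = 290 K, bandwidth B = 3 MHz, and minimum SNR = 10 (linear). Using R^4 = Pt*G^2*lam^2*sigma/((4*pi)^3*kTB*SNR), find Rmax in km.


G_lin = 10^(27/10) = 501.187234
R^4 = 26000 * 501.187234^2 * 0.066^2 * 72.9 / ((4*pi)^3 * 1.38e-23 * 290 * 3000000.0 * 10)
R^4 = 8.70484e18 m^4
R_max = (8.70484e18)^(1/4) = 54317.6 m = 54.3 km

54.3 km


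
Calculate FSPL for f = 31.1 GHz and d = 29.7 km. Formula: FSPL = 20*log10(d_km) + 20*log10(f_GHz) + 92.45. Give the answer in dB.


20*log10(29.7) = 29.46
20*log10(31.1) = 29.86
FSPL = 151.8 dB

151.8 dB


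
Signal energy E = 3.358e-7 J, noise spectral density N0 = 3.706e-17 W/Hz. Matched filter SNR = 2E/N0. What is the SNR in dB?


SNR_lin = 2 * 3.358e-7 / 3.706e-17 = 1.812e10
SNR_dB = 10*log10(1.812e10) = 102.6 dB

102.6 dB


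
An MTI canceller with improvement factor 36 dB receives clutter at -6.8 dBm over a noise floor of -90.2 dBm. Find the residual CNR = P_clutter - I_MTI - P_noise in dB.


CNR = -6.8 - 36 - (-90.2) = 47.4 dB

47.4 dB


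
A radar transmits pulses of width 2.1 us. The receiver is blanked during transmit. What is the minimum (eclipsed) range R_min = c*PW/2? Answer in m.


R_min = 3e8 * 2.1e-6 / 2 = 315.0 m

315.0 m


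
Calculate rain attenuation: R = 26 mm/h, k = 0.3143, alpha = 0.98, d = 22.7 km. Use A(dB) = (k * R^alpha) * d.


gamma = 0.3143 * 26^0.98 = 7.656288 dB/km
A = 7.656288 * 22.7 = 173.8 dB

173.8 dB


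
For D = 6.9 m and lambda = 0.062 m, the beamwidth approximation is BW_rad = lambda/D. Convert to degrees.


BW_rad = 0.062 / 6.9 = 0.008986
BW_deg = 0.51 degrees

0.51 degrees


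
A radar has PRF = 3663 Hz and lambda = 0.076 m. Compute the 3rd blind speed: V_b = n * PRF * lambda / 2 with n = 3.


V_blind = 3 * 3663 * 0.076 / 2 = 417.6 m/s

417.6 m/s


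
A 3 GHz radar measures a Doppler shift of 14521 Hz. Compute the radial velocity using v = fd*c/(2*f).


v = 14521 * 3e8 / (2 * 3000000000.0) = 726.1 m/s

726.1 m/s


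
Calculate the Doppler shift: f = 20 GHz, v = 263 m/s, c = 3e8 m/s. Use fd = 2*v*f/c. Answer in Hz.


fd = 2 * 263 * 20000000000.0 / 3e8 = 35066.7 Hz

35066.7 Hz


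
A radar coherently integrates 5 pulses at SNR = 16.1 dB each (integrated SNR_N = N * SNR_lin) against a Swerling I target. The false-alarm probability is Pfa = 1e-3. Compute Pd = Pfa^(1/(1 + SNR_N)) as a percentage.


SNR_lin = 10^(16.1/10) = 40.73803
SNR_N = 5 * 40.73803 = 203.69015
1/(1 + SNR_N) = 1/204.69015 = 0.0048854
Pd = (1e-3)^0.0048854 = 0.96682
Pd = 96.7%

96.7%


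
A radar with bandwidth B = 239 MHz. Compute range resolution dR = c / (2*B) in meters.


dR = 3e8 / (2 * 239000000.0) = 0.63 m

0.63 m


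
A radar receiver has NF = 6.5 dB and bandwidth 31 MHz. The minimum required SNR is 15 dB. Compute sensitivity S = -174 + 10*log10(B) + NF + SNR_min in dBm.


10*log10(31000000.0) = 74.91
S = -174 + 74.91 + 6.5 + 15 = -77.6 dBm

-77.6 dBm


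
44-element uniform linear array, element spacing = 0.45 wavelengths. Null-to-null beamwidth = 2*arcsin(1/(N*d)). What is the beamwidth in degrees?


1/(N*d) = 1/(44*0.45) = 0.050505
BW = 2*arcsin(0.050505) = 5.8 degrees

5.8 degrees


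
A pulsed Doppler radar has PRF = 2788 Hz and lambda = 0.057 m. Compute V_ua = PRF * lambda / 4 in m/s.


V_ua = 2788 * 0.057 / 4 = 39.7 m/s

39.7 m/s


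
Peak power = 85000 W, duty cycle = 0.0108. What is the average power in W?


P_avg = 85000 * 0.0108 = 918.0 W

918.0 W


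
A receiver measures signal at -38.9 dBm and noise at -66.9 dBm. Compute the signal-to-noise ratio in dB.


SNR = -38.9 - (-66.9) = 28.0 dB

28.0 dB


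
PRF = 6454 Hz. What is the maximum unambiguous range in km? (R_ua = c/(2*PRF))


R_ua = 3e8 / (2 * 6454) = 23241.4 m = 23.2 km

23.2 km


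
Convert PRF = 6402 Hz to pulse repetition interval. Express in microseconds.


PRI = 1/6402 = 0.0001562012 s = 156.2 us

156.2 us


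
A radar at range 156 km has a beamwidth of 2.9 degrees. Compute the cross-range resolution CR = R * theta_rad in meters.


BW_rad = 0.050614548
CR = 156000 * 0.050614548 = 7895.9 m

7895.9 m


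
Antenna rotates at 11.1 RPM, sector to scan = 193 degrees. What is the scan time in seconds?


t = 193 / (11.1 * 360) * 60 = 2.9 s

2.9 s


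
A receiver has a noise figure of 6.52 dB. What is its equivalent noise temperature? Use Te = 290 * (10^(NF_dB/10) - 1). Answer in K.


NF_lin = 10^(6.52/10) = 4.487454
Te = 290 * (4.487454 - 1) = 1011.4 K

1011.4 K


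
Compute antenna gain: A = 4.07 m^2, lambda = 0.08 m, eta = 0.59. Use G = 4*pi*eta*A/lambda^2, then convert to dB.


G_linear = 4*pi*0.59*4.07/0.08^2 = 4714.94
G_dB = 10*log10(4714.94) = 36.7 dB

36.7 dB


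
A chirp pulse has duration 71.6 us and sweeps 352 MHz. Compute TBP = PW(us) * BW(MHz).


TBP = 71.6 * 352 = 25203.2

25203.2


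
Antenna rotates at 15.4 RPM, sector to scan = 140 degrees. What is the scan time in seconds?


t = 140 / (15.4 * 360) * 60 = 1.52 s

1.52 s


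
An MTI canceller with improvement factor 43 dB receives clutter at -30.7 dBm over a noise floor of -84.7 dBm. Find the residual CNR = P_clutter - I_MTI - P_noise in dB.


CNR = -30.7 - 43 - (-84.7) = 11.0 dB

11.0 dB


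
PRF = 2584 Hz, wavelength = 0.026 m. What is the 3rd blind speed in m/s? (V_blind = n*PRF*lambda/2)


V_blind = 3 * 2584 * 0.026 / 2 = 100.8 m/s

100.8 m/s


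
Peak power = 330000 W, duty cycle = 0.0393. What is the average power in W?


P_avg = 330000 * 0.0393 = 12969.0 W

12969.0 W


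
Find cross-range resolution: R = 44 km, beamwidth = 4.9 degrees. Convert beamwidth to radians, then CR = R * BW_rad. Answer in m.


BW_rad = 0.085521133
CR = 44000 * 0.085521133 = 3762.9 m

3762.9 m


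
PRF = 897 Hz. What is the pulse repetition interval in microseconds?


PRI = 1/897 = 0.0011148272 s = 1114.8 us

1114.8 us


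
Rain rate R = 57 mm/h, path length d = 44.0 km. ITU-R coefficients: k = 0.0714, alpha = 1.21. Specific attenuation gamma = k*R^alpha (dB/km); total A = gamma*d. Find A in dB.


gamma = 0.0714 * 57^1.21 = 9.512765 dB/km
A = 9.512765 * 44.0 = 418.56 dB

418.56 dB


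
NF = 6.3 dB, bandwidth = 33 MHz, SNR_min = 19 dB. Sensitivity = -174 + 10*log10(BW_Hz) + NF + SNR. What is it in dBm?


10*log10(33000000.0) = 75.19
S = -174 + 75.19 + 6.3 + 19 = -73.5 dBm

-73.5 dBm


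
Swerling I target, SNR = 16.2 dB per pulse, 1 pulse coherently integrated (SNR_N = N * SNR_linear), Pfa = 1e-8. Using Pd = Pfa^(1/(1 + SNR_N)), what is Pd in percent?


SNR_lin = 10^(16.2/10) = 41.68694
SNR_N = 1 * 41.68694 = 41.68694
1/(1 + SNR_N) = 1/42.68694 = 0.0234264
Pd = (1e-8)^0.0234264 = 0.64951
Pd = 65.0%

65.0%


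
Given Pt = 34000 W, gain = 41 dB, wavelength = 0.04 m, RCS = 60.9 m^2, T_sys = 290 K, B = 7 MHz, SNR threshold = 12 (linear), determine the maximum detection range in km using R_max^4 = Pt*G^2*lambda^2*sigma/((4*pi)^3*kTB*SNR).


G_lin = 10^(41/10) = 12589.254118
R^4 = 34000 * 12589.254118^2 * 0.04^2 * 60.9 / ((4*pi)^3 * 1.38e-23 * 290 * 7000000.0 * 12)
R^4 = 7.87101e20 m^4
R_max = (7.87101e20)^(1/4) = 167497.2 m = 167.5 km

167.5 km


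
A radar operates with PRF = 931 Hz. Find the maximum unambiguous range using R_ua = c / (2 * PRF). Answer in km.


R_ua = 3e8 / (2 * 931) = 161117.1 m = 161.1 km

161.1 km


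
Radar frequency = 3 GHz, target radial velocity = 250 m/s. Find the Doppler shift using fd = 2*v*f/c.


fd = 2 * 250 * 3000000000.0 / 3e8 = 5000.0 Hz

5000.0 Hz


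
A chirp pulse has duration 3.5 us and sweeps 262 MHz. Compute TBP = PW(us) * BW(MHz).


TBP = 3.5 * 262 = 917.0

917.0


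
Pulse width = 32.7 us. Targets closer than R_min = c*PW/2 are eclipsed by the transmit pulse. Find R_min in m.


R_min = 3e8 * 32.7e-6 / 2 = 4905.0 m

4905.0 m


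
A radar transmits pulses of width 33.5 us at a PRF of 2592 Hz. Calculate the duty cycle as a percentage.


DC = 33.5e-6 * 2592 * 100 = 8.68%

8.68%


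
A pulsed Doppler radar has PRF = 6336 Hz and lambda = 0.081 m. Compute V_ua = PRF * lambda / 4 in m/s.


V_ua = 6336 * 0.081 / 4 = 128.3 m/s

128.3 m/s


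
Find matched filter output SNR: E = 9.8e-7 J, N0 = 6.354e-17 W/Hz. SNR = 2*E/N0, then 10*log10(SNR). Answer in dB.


SNR_lin = 2 * 9.8e-7 / 6.354e-17 = 3.085e10
SNR_dB = 10*log10(3.085e10) = 104.9 dB

104.9 dB


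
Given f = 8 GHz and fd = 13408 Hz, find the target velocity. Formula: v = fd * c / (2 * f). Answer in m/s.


v = 13408 * 3e8 / (2 * 8000000000.0) = 251.4 m/s

251.4 m/s


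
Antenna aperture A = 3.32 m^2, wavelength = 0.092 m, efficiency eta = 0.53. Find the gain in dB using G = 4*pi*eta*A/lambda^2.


G_linear = 4*pi*0.53*3.32/0.092^2 = 2612.45
G_dB = 10*log10(2612.45) = 34.2 dB

34.2 dB


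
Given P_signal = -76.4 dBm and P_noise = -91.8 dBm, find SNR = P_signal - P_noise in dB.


SNR = -76.4 - (-91.8) = 15.4 dB

15.4 dB


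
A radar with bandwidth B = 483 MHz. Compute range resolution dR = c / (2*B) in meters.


dR = 3e8 / (2 * 483000000.0) = 0.31 m

0.31 m


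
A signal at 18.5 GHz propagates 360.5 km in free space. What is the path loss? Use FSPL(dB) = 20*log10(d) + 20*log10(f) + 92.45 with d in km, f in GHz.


20*log10(360.5) = 51.14
20*log10(18.5) = 25.34
FSPL = 168.9 dB

168.9 dB


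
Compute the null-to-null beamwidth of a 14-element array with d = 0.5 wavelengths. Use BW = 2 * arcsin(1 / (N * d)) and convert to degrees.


1/(N*d) = 1/(14*0.5) = 0.142857
BW = 2*arcsin(0.142857) = 16.4 degrees

16.4 degrees


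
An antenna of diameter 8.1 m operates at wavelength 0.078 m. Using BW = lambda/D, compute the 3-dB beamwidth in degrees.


BW_rad = 0.078 / 8.1 = 0.00963
BW_deg = 0.55 degrees

0.55 degrees


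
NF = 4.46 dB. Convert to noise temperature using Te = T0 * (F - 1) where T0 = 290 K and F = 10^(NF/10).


NF_lin = 10^(4.46/10) = 2.792544
Te = 290 * (2.792544 - 1) = 519.8 K

519.8 K


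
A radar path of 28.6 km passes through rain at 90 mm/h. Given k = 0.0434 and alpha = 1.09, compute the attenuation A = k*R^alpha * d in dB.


gamma = 0.0434 * 90^1.09 = 5.856175 dB/km
A = 5.856175 * 28.6 = 167.49 dB

167.49 dB


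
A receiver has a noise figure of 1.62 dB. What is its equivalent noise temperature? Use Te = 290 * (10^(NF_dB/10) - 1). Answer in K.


NF_lin = 10^(1.62/10) = 1.452112
Te = 290 * (1.452112 - 1) = 131.1 K

131.1 K


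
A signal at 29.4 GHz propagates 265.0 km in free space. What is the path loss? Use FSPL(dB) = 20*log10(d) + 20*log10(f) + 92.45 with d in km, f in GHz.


20*log10(265.0) = 48.46
20*log10(29.4) = 29.37
FSPL = 170.3 dB

170.3 dB


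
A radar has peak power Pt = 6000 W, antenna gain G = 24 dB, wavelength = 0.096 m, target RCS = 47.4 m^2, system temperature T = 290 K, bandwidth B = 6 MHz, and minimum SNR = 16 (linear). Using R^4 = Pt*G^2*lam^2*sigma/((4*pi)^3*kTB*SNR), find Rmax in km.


G_lin = 10^(24/10) = 251.188643
R^4 = 6000 * 251.188643^2 * 0.096^2 * 47.4 / ((4*pi)^3 * 1.38e-23 * 290 * 6000000.0 * 16)
R^4 = 2.16917e17 m^4
R_max = (2.16917e17)^(1/4) = 21581.1 m = 21.6 km

21.6 km


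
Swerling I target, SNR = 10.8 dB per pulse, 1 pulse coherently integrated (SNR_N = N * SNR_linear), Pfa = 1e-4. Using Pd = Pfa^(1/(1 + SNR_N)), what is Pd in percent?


SNR_lin = 10^(10.8/10) = 12.02264
SNR_N = 1 * 12.02264 = 12.02264
1/(1 + SNR_N) = 1/13.02264 = 0.0767893
Pd = (1e-4)^0.0767893 = 0.493
Pd = 49.3%

49.3%


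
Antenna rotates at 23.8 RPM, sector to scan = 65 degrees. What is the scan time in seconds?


t = 65 / (23.8 * 360) * 60 = 0.46 s

0.46 s


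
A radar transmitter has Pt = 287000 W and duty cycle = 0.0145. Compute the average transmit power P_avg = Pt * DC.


P_avg = 287000 * 0.0145 = 4161.5 W

4161.5 W


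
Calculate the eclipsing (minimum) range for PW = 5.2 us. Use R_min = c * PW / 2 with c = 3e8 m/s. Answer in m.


R_min = 3e8 * 5.2e-6 / 2 = 780.0 m

780.0 m


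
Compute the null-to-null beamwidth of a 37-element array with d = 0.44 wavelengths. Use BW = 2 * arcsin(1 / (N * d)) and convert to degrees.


1/(N*d) = 1/(37*0.44) = 0.061425
BW = 2*arcsin(0.061425) = 7.0 degrees

7.0 degrees


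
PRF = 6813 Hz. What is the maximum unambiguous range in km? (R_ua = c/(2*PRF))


R_ua = 3e8 / (2 * 6813) = 22016.7 m = 22.0 km

22.0 km


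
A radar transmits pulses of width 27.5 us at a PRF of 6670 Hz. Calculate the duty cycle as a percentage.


DC = 27.5e-6 * 6670 * 100 = 18.34%

18.34%


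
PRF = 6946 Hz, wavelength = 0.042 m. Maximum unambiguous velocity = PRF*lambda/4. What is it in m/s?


V_ua = 6946 * 0.042 / 4 = 72.9 m/s

72.9 m/s


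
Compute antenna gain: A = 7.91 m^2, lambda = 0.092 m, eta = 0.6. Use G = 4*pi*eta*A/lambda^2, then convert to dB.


G_linear = 4*pi*0.6*7.91/0.092^2 = 7046.31
G_dB = 10*log10(7046.31) = 38.5 dB

38.5 dB


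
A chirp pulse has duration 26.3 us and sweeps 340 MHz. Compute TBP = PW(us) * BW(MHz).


TBP = 26.3 * 340 = 8942.0

8942.0


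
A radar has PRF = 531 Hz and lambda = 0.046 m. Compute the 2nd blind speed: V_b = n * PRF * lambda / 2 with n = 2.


V_blind = 2 * 531 * 0.046 / 2 = 24.4 m/s

24.4 m/s


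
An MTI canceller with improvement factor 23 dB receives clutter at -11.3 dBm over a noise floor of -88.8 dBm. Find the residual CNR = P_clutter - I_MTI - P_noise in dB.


CNR = -11.3 - 23 - (-88.8) = 54.5 dB

54.5 dB


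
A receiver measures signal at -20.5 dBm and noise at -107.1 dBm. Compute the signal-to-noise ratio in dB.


SNR = -20.5 - (-107.1) = 86.6 dB

86.6 dB


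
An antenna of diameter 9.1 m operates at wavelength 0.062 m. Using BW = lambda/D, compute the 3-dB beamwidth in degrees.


BW_rad = 0.062 / 9.1 = 0.006813
BW_deg = 0.39 degrees

0.39 degrees


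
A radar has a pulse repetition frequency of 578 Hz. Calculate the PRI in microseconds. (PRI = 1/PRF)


PRI = 1/578 = 0.0017301038 s = 1730.1 us

1730.1 us


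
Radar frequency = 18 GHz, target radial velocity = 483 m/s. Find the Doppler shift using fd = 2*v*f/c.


fd = 2 * 483 * 18000000000.0 / 3e8 = 57960.0 Hz

57960.0 Hz


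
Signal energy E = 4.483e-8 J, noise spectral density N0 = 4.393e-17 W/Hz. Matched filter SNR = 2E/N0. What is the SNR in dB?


SNR_lin = 2 * 4.483e-8 / 4.393e-17 = 2.041e9
SNR_dB = 10*log10(2.041e9) = 93.1 dB

93.1 dB


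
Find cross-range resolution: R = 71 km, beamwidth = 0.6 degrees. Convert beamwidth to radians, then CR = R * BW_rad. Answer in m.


BW_rad = 0.010471976
CR = 71000 * 0.010471976 = 743.5 m

743.5 m


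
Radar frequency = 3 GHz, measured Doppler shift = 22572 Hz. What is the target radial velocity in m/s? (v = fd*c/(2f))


v = 22572 * 3e8 / (2 * 3000000000.0) = 1128.6 m/s

1128.6 m/s


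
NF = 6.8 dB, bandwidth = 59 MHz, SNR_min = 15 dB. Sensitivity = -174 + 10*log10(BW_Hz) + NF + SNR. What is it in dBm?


10*log10(59000000.0) = 77.71
S = -174 + 77.71 + 6.8 + 15 = -74.5 dBm

-74.5 dBm


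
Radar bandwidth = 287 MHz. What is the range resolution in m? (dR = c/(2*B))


dR = 3e8 / (2 * 287000000.0) = 0.52 m

0.52 m


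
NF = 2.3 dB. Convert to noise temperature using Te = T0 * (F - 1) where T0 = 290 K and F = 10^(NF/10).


NF_lin = 10^(2.3/10) = 1.698244
Te = 290 * (1.698244 - 1) = 202.5 K

202.5 K


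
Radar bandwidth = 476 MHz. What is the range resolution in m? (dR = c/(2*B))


dR = 3e8 / (2 * 476000000.0) = 0.32 m

0.32 m


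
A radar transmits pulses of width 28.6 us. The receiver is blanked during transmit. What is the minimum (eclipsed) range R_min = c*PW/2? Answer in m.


R_min = 3e8 * 28.6e-6 / 2 = 4290.0 m

4290.0 m


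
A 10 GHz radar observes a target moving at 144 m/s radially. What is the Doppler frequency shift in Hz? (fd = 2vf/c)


fd = 2 * 144 * 10000000000.0 / 3e8 = 9600.0 Hz

9600.0 Hz


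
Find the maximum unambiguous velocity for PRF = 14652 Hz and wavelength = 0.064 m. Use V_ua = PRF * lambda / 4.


V_ua = 14652 * 0.064 / 4 = 234.4 m/s

234.4 m/s


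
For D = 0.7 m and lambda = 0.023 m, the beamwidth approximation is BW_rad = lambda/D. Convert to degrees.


BW_rad = 0.023 / 0.7 = 0.032857
BW_deg = 1.88 degrees

1.88 degrees


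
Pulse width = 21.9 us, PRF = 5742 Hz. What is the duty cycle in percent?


DC = 21.9e-6 * 5742 * 100 = 12.57%

12.57%


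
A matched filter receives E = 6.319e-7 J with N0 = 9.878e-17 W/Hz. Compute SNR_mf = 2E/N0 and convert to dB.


SNR_lin = 2 * 6.319e-7 / 9.878e-17 = 1.279e10
SNR_dB = 10*log10(1.279e10) = 101.1 dB

101.1 dB


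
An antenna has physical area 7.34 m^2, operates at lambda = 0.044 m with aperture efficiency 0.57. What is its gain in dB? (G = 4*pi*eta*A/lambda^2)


G_linear = 4*pi*0.57*7.34/0.044^2 = 27156.6
G_dB = 10*log10(27156.6) = 44.3 dB

44.3 dB


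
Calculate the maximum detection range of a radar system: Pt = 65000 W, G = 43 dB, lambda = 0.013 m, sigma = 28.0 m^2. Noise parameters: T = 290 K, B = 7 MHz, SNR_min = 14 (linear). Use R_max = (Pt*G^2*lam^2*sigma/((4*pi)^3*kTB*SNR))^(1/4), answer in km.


G_lin = 10^(43/10) = 19952.62315
R^4 = 65000 * 19952.62315^2 * 0.013^2 * 28.0 / ((4*pi)^3 * 1.38e-23 * 290 * 7000000.0 * 14)
R^4 = 1.57335e20 m^4
R_max = (1.57335e20)^(1/4) = 111997.0 m = 112.0 km

112.0 km


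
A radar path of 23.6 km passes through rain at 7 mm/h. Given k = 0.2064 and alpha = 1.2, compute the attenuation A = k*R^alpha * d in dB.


gamma = 0.2064 * 7^1.2 = 2.132197 dB/km
A = 2.132197 * 23.6 = 50.32 dB

50.32 dB


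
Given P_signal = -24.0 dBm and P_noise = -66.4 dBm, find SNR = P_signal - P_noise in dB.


SNR = -24.0 - (-66.4) = 42.4 dB

42.4 dB


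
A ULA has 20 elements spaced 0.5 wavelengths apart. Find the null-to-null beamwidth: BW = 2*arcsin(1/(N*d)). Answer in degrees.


1/(N*d) = 1/(20*0.5) = 0.1
BW = 2*arcsin(0.1) = 11.5 degrees

11.5 degrees


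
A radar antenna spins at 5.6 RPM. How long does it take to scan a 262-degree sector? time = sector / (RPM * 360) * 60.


t = 262 / (5.6 * 360) * 60 = 7.8 s

7.8 s


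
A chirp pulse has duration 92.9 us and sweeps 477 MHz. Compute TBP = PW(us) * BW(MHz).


TBP = 92.9 * 477 = 44313.3

44313.3


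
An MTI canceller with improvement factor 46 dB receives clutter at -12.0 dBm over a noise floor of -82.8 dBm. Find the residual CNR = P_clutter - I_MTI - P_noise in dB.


CNR = -12.0 - 46 - (-82.8) = 24.8 dB

24.8 dB


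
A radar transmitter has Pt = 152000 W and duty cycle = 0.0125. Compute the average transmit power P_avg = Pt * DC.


P_avg = 152000 * 0.0125 = 1900.0 W

1900.0 W


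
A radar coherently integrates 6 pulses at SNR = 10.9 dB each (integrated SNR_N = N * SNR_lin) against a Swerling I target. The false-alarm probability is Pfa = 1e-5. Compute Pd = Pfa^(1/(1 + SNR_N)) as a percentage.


SNR_lin = 10^(10.9/10) = 12.30269
SNR_N = 6 * 12.30269 = 73.81614
1/(1 + SNR_N) = 1/74.81614 = 0.0133661
Pd = (1e-5)^0.0133661 = 0.85737
Pd = 85.7%

85.7%


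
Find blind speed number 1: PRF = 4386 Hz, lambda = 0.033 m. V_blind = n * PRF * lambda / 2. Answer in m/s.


V_blind = 1 * 4386 * 0.033 / 2 = 72.4 m/s

72.4 m/s


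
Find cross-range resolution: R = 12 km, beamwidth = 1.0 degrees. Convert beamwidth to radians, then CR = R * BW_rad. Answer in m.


BW_rad = 0.017453293
CR = 12000 * 0.017453293 = 209.4 m

209.4 m


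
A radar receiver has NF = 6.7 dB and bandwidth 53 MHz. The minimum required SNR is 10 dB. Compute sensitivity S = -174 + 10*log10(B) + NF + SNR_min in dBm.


10*log10(53000000.0) = 77.24
S = -174 + 77.24 + 6.7 + 10 = -80.1 dBm

-80.1 dBm


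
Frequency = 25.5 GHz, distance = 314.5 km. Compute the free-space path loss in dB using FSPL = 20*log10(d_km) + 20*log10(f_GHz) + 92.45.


20*log10(314.5) = 49.95
20*log10(25.5) = 28.13
FSPL = 170.5 dB

170.5 dB


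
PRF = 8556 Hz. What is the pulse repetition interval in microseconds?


PRI = 1/8556 = 0.000116877 s = 116.9 us

116.9 us


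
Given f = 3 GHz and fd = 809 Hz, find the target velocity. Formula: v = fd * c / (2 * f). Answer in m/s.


v = 809 * 3e8 / (2 * 3000000000.0) = 40.5 m/s

40.5 m/s


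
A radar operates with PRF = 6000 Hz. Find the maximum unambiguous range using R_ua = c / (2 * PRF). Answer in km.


R_ua = 3e8 / (2 * 6000) = 25000.0 m = 25.0 km

25.0 km


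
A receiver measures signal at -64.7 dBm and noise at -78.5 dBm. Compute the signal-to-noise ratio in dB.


SNR = -64.7 - (-78.5) = 13.8 dB

13.8 dB


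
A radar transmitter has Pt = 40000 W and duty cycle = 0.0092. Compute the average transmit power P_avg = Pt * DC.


P_avg = 40000 * 0.0092 = 368.0 W

368.0 W


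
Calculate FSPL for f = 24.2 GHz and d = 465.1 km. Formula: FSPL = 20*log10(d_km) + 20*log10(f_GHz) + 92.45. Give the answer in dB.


20*log10(465.1) = 53.35
20*log10(24.2) = 27.68
FSPL = 173.5 dB

173.5 dB


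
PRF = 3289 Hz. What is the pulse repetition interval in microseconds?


PRI = 1/3289 = 0.0003040438 s = 304.0 us

304.0 us
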